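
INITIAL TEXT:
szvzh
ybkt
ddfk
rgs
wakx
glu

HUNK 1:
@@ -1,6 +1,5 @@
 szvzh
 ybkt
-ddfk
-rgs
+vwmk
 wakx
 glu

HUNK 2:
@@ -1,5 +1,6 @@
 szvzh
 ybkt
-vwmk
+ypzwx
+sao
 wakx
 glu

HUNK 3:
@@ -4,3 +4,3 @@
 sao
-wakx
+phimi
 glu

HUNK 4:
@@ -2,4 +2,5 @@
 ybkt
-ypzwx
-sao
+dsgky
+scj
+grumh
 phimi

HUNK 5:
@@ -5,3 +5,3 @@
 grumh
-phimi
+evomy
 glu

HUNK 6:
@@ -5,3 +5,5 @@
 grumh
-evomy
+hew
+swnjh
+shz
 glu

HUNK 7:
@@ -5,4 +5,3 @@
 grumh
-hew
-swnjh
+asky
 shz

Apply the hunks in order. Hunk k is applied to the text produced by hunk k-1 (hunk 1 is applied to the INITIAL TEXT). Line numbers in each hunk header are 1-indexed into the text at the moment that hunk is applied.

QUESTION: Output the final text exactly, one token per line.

Answer: szvzh
ybkt
dsgky
scj
grumh
asky
shz
glu

Derivation:
Hunk 1: at line 1 remove [ddfk,rgs] add [vwmk] -> 5 lines: szvzh ybkt vwmk wakx glu
Hunk 2: at line 1 remove [vwmk] add [ypzwx,sao] -> 6 lines: szvzh ybkt ypzwx sao wakx glu
Hunk 3: at line 4 remove [wakx] add [phimi] -> 6 lines: szvzh ybkt ypzwx sao phimi glu
Hunk 4: at line 2 remove [ypzwx,sao] add [dsgky,scj,grumh] -> 7 lines: szvzh ybkt dsgky scj grumh phimi glu
Hunk 5: at line 5 remove [phimi] add [evomy] -> 7 lines: szvzh ybkt dsgky scj grumh evomy glu
Hunk 6: at line 5 remove [evomy] add [hew,swnjh,shz] -> 9 lines: szvzh ybkt dsgky scj grumh hew swnjh shz glu
Hunk 7: at line 5 remove [hew,swnjh] add [asky] -> 8 lines: szvzh ybkt dsgky scj grumh asky shz glu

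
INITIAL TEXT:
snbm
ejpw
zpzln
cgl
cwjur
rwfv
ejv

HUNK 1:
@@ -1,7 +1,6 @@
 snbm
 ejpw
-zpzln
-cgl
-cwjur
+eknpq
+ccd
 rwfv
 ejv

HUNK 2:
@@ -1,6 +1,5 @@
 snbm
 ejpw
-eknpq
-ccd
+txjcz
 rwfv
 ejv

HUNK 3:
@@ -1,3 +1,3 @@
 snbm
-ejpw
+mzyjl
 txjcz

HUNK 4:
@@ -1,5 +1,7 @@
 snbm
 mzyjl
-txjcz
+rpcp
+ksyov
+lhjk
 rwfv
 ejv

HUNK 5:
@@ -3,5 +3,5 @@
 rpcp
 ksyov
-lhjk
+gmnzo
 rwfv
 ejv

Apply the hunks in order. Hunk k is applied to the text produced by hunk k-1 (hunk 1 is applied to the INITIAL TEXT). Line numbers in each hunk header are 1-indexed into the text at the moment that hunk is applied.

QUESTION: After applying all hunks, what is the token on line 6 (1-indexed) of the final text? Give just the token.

Answer: rwfv

Derivation:
Hunk 1: at line 1 remove [zpzln,cgl,cwjur] add [eknpq,ccd] -> 6 lines: snbm ejpw eknpq ccd rwfv ejv
Hunk 2: at line 1 remove [eknpq,ccd] add [txjcz] -> 5 lines: snbm ejpw txjcz rwfv ejv
Hunk 3: at line 1 remove [ejpw] add [mzyjl] -> 5 lines: snbm mzyjl txjcz rwfv ejv
Hunk 4: at line 1 remove [txjcz] add [rpcp,ksyov,lhjk] -> 7 lines: snbm mzyjl rpcp ksyov lhjk rwfv ejv
Hunk 5: at line 3 remove [lhjk] add [gmnzo] -> 7 lines: snbm mzyjl rpcp ksyov gmnzo rwfv ejv
Final line 6: rwfv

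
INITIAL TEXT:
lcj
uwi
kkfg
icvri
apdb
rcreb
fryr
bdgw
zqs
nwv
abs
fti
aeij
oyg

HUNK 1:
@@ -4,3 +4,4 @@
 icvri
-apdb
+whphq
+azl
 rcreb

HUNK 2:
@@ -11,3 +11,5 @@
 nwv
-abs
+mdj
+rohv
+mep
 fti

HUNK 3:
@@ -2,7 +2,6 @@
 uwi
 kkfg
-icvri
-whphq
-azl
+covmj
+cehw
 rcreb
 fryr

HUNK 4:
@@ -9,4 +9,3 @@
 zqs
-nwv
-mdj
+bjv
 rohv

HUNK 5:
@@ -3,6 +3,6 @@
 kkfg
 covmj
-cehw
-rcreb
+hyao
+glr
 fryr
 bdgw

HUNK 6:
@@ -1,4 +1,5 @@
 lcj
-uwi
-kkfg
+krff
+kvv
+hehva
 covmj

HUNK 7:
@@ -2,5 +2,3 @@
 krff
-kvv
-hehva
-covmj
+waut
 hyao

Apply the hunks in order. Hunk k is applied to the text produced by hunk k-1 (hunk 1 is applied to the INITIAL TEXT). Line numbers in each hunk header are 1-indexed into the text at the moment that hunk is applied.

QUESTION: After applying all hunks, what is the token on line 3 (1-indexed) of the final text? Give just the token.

Hunk 1: at line 4 remove [apdb] add [whphq,azl] -> 15 lines: lcj uwi kkfg icvri whphq azl rcreb fryr bdgw zqs nwv abs fti aeij oyg
Hunk 2: at line 11 remove [abs] add [mdj,rohv,mep] -> 17 lines: lcj uwi kkfg icvri whphq azl rcreb fryr bdgw zqs nwv mdj rohv mep fti aeij oyg
Hunk 3: at line 2 remove [icvri,whphq,azl] add [covmj,cehw] -> 16 lines: lcj uwi kkfg covmj cehw rcreb fryr bdgw zqs nwv mdj rohv mep fti aeij oyg
Hunk 4: at line 9 remove [nwv,mdj] add [bjv] -> 15 lines: lcj uwi kkfg covmj cehw rcreb fryr bdgw zqs bjv rohv mep fti aeij oyg
Hunk 5: at line 3 remove [cehw,rcreb] add [hyao,glr] -> 15 lines: lcj uwi kkfg covmj hyao glr fryr bdgw zqs bjv rohv mep fti aeij oyg
Hunk 6: at line 1 remove [uwi,kkfg] add [krff,kvv,hehva] -> 16 lines: lcj krff kvv hehva covmj hyao glr fryr bdgw zqs bjv rohv mep fti aeij oyg
Hunk 7: at line 2 remove [kvv,hehva,covmj] add [waut] -> 14 lines: lcj krff waut hyao glr fryr bdgw zqs bjv rohv mep fti aeij oyg
Final line 3: waut

Answer: waut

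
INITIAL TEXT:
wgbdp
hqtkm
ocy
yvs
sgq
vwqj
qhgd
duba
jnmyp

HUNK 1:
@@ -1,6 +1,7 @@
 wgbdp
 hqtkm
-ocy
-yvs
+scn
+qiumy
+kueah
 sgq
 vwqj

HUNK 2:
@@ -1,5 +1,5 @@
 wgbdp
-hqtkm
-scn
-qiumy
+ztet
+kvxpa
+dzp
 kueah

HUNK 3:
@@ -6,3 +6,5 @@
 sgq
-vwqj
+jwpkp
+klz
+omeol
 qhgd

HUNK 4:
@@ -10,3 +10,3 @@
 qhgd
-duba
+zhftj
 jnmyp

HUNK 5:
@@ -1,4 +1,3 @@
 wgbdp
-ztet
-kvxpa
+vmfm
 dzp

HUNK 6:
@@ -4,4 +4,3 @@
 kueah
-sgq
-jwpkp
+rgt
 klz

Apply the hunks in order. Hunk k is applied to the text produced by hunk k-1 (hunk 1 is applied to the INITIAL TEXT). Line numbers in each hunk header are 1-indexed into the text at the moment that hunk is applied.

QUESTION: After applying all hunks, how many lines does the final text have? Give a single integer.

Answer: 10

Derivation:
Hunk 1: at line 1 remove [ocy,yvs] add [scn,qiumy,kueah] -> 10 lines: wgbdp hqtkm scn qiumy kueah sgq vwqj qhgd duba jnmyp
Hunk 2: at line 1 remove [hqtkm,scn,qiumy] add [ztet,kvxpa,dzp] -> 10 lines: wgbdp ztet kvxpa dzp kueah sgq vwqj qhgd duba jnmyp
Hunk 3: at line 6 remove [vwqj] add [jwpkp,klz,omeol] -> 12 lines: wgbdp ztet kvxpa dzp kueah sgq jwpkp klz omeol qhgd duba jnmyp
Hunk 4: at line 10 remove [duba] add [zhftj] -> 12 lines: wgbdp ztet kvxpa dzp kueah sgq jwpkp klz omeol qhgd zhftj jnmyp
Hunk 5: at line 1 remove [ztet,kvxpa] add [vmfm] -> 11 lines: wgbdp vmfm dzp kueah sgq jwpkp klz omeol qhgd zhftj jnmyp
Hunk 6: at line 4 remove [sgq,jwpkp] add [rgt] -> 10 lines: wgbdp vmfm dzp kueah rgt klz omeol qhgd zhftj jnmyp
Final line count: 10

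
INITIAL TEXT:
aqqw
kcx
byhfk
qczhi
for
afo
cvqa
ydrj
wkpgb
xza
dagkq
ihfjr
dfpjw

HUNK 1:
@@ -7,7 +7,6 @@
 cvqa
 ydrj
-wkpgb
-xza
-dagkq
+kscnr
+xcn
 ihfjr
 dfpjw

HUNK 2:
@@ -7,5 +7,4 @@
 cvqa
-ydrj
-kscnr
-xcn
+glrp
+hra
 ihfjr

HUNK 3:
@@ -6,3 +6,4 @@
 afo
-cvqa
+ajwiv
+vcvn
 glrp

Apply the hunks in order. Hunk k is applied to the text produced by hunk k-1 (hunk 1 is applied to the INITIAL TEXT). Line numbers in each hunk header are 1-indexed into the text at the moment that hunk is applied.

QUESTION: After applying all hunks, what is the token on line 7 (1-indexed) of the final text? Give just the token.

Hunk 1: at line 7 remove [wkpgb,xza,dagkq] add [kscnr,xcn] -> 12 lines: aqqw kcx byhfk qczhi for afo cvqa ydrj kscnr xcn ihfjr dfpjw
Hunk 2: at line 7 remove [ydrj,kscnr,xcn] add [glrp,hra] -> 11 lines: aqqw kcx byhfk qczhi for afo cvqa glrp hra ihfjr dfpjw
Hunk 3: at line 6 remove [cvqa] add [ajwiv,vcvn] -> 12 lines: aqqw kcx byhfk qczhi for afo ajwiv vcvn glrp hra ihfjr dfpjw
Final line 7: ajwiv

Answer: ajwiv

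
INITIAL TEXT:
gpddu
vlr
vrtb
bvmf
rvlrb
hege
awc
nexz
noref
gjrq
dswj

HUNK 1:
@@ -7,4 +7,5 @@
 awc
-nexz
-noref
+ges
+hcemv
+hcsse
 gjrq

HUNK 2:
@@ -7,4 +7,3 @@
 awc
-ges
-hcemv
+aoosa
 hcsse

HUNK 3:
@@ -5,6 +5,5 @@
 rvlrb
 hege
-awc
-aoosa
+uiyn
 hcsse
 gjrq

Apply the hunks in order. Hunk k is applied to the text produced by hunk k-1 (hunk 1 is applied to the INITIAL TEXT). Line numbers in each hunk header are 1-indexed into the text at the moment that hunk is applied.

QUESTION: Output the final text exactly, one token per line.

Answer: gpddu
vlr
vrtb
bvmf
rvlrb
hege
uiyn
hcsse
gjrq
dswj

Derivation:
Hunk 1: at line 7 remove [nexz,noref] add [ges,hcemv,hcsse] -> 12 lines: gpddu vlr vrtb bvmf rvlrb hege awc ges hcemv hcsse gjrq dswj
Hunk 2: at line 7 remove [ges,hcemv] add [aoosa] -> 11 lines: gpddu vlr vrtb bvmf rvlrb hege awc aoosa hcsse gjrq dswj
Hunk 3: at line 5 remove [awc,aoosa] add [uiyn] -> 10 lines: gpddu vlr vrtb bvmf rvlrb hege uiyn hcsse gjrq dswj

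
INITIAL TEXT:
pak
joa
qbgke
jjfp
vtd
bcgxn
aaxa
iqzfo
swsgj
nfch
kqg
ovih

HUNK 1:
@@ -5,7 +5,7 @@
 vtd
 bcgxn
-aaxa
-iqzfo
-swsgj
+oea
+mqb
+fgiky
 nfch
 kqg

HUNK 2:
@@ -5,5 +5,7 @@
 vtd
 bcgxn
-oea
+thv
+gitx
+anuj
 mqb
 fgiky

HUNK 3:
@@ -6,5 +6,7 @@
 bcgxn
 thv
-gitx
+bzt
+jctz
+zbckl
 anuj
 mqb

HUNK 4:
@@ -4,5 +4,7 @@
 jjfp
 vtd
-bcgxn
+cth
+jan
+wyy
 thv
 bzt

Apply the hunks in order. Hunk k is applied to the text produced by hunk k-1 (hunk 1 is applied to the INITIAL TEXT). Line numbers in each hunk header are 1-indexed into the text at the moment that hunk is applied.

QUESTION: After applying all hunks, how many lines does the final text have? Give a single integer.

Answer: 18

Derivation:
Hunk 1: at line 5 remove [aaxa,iqzfo,swsgj] add [oea,mqb,fgiky] -> 12 lines: pak joa qbgke jjfp vtd bcgxn oea mqb fgiky nfch kqg ovih
Hunk 2: at line 5 remove [oea] add [thv,gitx,anuj] -> 14 lines: pak joa qbgke jjfp vtd bcgxn thv gitx anuj mqb fgiky nfch kqg ovih
Hunk 3: at line 6 remove [gitx] add [bzt,jctz,zbckl] -> 16 lines: pak joa qbgke jjfp vtd bcgxn thv bzt jctz zbckl anuj mqb fgiky nfch kqg ovih
Hunk 4: at line 4 remove [bcgxn] add [cth,jan,wyy] -> 18 lines: pak joa qbgke jjfp vtd cth jan wyy thv bzt jctz zbckl anuj mqb fgiky nfch kqg ovih
Final line count: 18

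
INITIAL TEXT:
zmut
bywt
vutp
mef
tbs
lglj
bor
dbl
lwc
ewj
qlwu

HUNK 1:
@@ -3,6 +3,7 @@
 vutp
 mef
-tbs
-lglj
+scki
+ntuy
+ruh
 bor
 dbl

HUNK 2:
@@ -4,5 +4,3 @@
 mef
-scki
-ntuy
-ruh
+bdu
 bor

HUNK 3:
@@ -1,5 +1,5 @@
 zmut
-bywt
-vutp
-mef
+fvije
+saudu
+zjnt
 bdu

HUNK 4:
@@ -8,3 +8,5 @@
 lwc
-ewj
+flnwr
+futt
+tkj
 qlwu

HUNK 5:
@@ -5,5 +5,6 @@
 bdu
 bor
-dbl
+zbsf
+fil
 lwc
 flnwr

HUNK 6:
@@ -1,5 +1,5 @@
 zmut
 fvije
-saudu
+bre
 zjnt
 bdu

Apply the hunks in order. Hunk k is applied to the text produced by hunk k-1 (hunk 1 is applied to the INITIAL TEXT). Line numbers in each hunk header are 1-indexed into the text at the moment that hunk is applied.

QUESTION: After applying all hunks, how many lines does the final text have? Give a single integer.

Hunk 1: at line 3 remove [tbs,lglj] add [scki,ntuy,ruh] -> 12 lines: zmut bywt vutp mef scki ntuy ruh bor dbl lwc ewj qlwu
Hunk 2: at line 4 remove [scki,ntuy,ruh] add [bdu] -> 10 lines: zmut bywt vutp mef bdu bor dbl lwc ewj qlwu
Hunk 3: at line 1 remove [bywt,vutp,mef] add [fvije,saudu,zjnt] -> 10 lines: zmut fvije saudu zjnt bdu bor dbl lwc ewj qlwu
Hunk 4: at line 8 remove [ewj] add [flnwr,futt,tkj] -> 12 lines: zmut fvije saudu zjnt bdu bor dbl lwc flnwr futt tkj qlwu
Hunk 5: at line 5 remove [dbl] add [zbsf,fil] -> 13 lines: zmut fvije saudu zjnt bdu bor zbsf fil lwc flnwr futt tkj qlwu
Hunk 6: at line 1 remove [saudu] add [bre] -> 13 lines: zmut fvije bre zjnt bdu bor zbsf fil lwc flnwr futt tkj qlwu
Final line count: 13

Answer: 13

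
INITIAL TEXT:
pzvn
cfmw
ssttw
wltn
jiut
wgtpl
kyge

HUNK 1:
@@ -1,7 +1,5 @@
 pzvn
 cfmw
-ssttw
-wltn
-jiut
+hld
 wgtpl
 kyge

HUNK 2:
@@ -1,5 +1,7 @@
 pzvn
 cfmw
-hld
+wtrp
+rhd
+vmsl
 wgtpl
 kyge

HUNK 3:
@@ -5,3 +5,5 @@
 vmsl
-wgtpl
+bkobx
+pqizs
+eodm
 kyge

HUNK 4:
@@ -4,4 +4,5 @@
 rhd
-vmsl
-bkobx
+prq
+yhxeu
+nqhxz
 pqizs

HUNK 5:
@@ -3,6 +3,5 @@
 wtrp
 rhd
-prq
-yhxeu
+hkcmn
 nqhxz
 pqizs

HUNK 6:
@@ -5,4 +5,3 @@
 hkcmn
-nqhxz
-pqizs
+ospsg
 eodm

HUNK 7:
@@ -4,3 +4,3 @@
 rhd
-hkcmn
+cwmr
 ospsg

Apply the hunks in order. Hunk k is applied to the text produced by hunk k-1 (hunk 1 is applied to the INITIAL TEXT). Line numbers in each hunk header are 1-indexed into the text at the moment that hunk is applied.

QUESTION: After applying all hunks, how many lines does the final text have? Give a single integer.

Answer: 8

Derivation:
Hunk 1: at line 1 remove [ssttw,wltn,jiut] add [hld] -> 5 lines: pzvn cfmw hld wgtpl kyge
Hunk 2: at line 1 remove [hld] add [wtrp,rhd,vmsl] -> 7 lines: pzvn cfmw wtrp rhd vmsl wgtpl kyge
Hunk 3: at line 5 remove [wgtpl] add [bkobx,pqizs,eodm] -> 9 lines: pzvn cfmw wtrp rhd vmsl bkobx pqizs eodm kyge
Hunk 4: at line 4 remove [vmsl,bkobx] add [prq,yhxeu,nqhxz] -> 10 lines: pzvn cfmw wtrp rhd prq yhxeu nqhxz pqizs eodm kyge
Hunk 5: at line 3 remove [prq,yhxeu] add [hkcmn] -> 9 lines: pzvn cfmw wtrp rhd hkcmn nqhxz pqizs eodm kyge
Hunk 6: at line 5 remove [nqhxz,pqizs] add [ospsg] -> 8 lines: pzvn cfmw wtrp rhd hkcmn ospsg eodm kyge
Hunk 7: at line 4 remove [hkcmn] add [cwmr] -> 8 lines: pzvn cfmw wtrp rhd cwmr ospsg eodm kyge
Final line count: 8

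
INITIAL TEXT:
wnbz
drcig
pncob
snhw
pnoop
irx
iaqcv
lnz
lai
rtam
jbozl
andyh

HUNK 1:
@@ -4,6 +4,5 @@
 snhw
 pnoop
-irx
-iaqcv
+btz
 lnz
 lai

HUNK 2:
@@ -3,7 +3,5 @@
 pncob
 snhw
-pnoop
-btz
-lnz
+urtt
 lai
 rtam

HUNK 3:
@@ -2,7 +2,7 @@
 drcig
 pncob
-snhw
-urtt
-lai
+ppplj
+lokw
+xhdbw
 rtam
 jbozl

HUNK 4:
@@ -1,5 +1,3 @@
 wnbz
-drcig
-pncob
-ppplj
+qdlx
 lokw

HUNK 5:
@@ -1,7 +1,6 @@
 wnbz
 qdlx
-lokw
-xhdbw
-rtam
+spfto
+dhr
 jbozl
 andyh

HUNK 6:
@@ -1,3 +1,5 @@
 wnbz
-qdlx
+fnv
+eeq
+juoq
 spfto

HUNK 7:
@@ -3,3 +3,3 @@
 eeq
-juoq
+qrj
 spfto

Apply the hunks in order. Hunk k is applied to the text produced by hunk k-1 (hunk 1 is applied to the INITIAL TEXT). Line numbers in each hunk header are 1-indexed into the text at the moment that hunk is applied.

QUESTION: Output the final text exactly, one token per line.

Answer: wnbz
fnv
eeq
qrj
spfto
dhr
jbozl
andyh

Derivation:
Hunk 1: at line 4 remove [irx,iaqcv] add [btz] -> 11 lines: wnbz drcig pncob snhw pnoop btz lnz lai rtam jbozl andyh
Hunk 2: at line 3 remove [pnoop,btz,lnz] add [urtt] -> 9 lines: wnbz drcig pncob snhw urtt lai rtam jbozl andyh
Hunk 3: at line 2 remove [snhw,urtt,lai] add [ppplj,lokw,xhdbw] -> 9 lines: wnbz drcig pncob ppplj lokw xhdbw rtam jbozl andyh
Hunk 4: at line 1 remove [drcig,pncob,ppplj] add [qdlx] -> 7 lines: wnbz qdlx lokw xhdbw rtam jbozl andyh
Hunk 5: at line 1 remove [lokw,xhdbw,rtam] add [spfto,dhr] -> 6 lines: wnbz qdlx spfto dhr jbozl andyh
Hunk 6: at line 1 remove [qdlx] add [fnv,eeq,juoq] -> 8 lines: wnbz fnv eeq juoq spfto dhr jbozl andyh
Hunk 7: at line 3 remove [juoq] add [qrj] -> 8 lines: wnbz fnv eeq qrj spfto dhr jbozl andyh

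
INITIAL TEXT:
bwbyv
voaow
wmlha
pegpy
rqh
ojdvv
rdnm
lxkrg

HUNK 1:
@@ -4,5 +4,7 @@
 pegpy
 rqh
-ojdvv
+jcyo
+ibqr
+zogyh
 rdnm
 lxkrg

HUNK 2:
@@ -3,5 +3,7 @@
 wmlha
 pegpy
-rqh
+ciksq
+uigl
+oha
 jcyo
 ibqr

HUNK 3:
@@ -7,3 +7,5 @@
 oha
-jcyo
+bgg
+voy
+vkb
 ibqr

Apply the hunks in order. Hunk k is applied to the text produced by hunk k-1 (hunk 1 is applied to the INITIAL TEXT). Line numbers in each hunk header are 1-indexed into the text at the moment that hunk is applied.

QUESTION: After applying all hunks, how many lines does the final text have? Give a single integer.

Answer: 14

Derivation:
Hunk 1: at line 4 remove [ojdvv] add [jcyo,ibqr,zogyh] -> 10 lines: bwbyv voaow wmlha pegpy rqh jcyo ibqr zogyh rdnm lxkrg
Hunk 2: at line 3 remove [rqh] add [ciksq,uigl,oha] -> 12 lines: bwbyv voaow wmlha pegpy ciksq uigl oha jcyo ibqr zogyh rdnm lxkrg
Hunk 3: at line 7 remove [jcyo] add [bgg,voy,vkb] -> 14 lines: bwbyv voaow wmlha pegpy ciksq uigl oha bgg voy vkb ibqr zogyh rdnm lxkrg
Final line count: 14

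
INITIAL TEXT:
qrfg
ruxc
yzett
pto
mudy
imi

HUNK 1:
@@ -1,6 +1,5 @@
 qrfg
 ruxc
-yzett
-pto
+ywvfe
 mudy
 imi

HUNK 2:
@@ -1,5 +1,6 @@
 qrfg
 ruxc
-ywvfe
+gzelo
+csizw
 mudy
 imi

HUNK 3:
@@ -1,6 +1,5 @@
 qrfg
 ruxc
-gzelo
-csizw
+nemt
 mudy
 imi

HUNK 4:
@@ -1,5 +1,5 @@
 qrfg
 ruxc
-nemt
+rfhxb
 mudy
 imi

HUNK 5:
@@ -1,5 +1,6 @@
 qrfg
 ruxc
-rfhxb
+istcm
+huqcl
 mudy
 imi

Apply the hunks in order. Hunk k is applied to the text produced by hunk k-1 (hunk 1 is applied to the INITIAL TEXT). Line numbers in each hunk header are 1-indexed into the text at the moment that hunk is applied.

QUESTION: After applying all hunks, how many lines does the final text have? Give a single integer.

Hunk 1: at line 1 remove [yzett,pto] add [ywvfe] -> 5 lines: qrfg ruxc ywvfe mudy imi
Hunk 2: at line 1 remove [ywvfe] add [gzelo,csizw] -> 6 lines: qrfg ruxc gzelo csizw mudy imi
Hunk 3: at line 1 remove [gzelo,csizw] add [nemt] -> 5 lines: qrfg ruxc nemt mudy imi
Hunk 4: at line 1 remove [nemt] add [rfhxb] -> 5 lines: qrfg ruxc rfhxb mudy imi
Hunk 5: at line 1 remove [rfhxb] add [istcm,huqcl] -> 6 lines: qrfg ruxc istcm huqcl mudy imi
Final line count: 6

Answer: 6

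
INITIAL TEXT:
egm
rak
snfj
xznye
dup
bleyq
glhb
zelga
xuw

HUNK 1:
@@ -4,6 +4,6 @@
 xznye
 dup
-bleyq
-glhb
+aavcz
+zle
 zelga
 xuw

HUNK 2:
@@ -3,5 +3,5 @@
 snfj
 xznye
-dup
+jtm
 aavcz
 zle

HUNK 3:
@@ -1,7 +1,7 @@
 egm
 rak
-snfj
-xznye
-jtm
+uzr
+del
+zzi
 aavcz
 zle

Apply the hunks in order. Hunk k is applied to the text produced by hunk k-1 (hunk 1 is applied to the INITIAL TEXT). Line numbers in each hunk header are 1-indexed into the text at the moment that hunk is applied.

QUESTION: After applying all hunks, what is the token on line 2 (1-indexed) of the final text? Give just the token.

Answer: rak

Derivation:
Hunk 1: at line 4 remove [bleyq,glhb] add [aavcz,zle] -> 9 lines: egm rak snfj xznye dup aavcz zle zelga xuw
Hunk 2: at line 3 remove [dup] add [jtm] -> 9 lines: egm rak snfj xznye jtm aavcz zle zelga xuw
Hunk 3: at line 1 remove [snfj,xznye,jtm] add [uzr,del,zzi] -> 9 lines: egm rak uzr del zzi aavcz zle zelga xuw
Final line 2: rak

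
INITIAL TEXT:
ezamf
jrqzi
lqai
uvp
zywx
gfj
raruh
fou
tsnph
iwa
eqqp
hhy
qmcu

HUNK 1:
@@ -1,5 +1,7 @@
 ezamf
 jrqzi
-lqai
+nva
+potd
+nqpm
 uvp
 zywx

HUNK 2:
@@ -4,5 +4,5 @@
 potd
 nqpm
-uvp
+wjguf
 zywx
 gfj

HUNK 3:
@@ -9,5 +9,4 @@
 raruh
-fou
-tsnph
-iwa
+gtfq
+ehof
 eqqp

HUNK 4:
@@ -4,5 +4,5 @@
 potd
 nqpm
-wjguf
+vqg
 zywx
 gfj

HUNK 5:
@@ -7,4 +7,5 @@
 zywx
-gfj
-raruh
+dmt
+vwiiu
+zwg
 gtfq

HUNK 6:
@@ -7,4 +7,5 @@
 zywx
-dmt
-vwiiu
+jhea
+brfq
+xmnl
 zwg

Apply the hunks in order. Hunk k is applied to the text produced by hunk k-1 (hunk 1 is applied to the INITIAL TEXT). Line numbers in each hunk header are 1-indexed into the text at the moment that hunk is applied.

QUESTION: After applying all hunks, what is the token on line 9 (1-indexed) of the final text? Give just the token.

Answer: brfq

Derivation:
Hunk 1: at line 1 remove [lqai] add [nva,potd,nqpm] -> 15 lines: ezamf jrqzi nva potd nqpm uvp zywx gfj raruh fou tsnph iwa eqqp hhy qmcu
Hunk 2: at line 4 remove [uvp] add [wjguf] -> 15 lines: ezamf jrqzi nva potd nqpm wjguf zywx gfj raruh fou tsnph iwa eqqp hhy qmcu
Hunk 3: at line 9 remove [fou,tsnph,iwa] add [gtfq,ehof] -> 14 lines: ezamf jrqzi nva potd nqpm wjguf zywx gfj raruh gtfq ehof eqqp hhy qmcu
Hunk 4: at line 4 remove [wjguf] add [vqg] -> 14 lines: ezamf jrqzi nva potd nqpm vqg zywx gfj raruh gtfq ehof eqqp hhy qmcu
Hunk 5: at line 7 remove [gfj,raruh] add [dmt,vwiiu,zwg] -> 15 lines: ezamf jrqzi nva potd nqpm vqg zywx dmt vwiiu zwg gtfq ehof eqqp hhy qmcu
Hunk 6: at line 7 remove [dmt,vwiiu] add [jhea,brfq,xmnl] -> 16 lines: ezamf jrqzi nva potd nqpm vqg zywx jhea brfq xmnl zwg gtfq ehof eqqp hhy qmcu
Final line 9: brfq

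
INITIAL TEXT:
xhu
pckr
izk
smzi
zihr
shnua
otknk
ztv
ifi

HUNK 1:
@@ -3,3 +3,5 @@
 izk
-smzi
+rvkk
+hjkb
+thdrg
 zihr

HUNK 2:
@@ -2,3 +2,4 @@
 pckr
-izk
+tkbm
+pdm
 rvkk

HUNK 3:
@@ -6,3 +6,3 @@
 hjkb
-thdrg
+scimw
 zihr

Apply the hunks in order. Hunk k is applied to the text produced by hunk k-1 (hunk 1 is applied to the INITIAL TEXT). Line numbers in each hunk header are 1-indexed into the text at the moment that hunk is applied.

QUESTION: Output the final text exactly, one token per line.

Answer: xhu
pckr
tkbm
pdm
rvkk
hjkb
scimw
zihr
shnua
otknk
ztv
ifi

Derivation:
Hunk 1: at line 3 remove [smzi] add [rvkk,hjkb,thdrg] -> 11 lines: xhu pckr izk rvkk hjkb thdrg zihr shnua otknk ztv ifi
Hunk 2: at line 2 remove [izk] add [tkbm,pdm] -> 12 lines: xhu pckr tkbm pdm rvkk hjkb thdrg zihr shnua otknk ztv ifi
Hunk 3: at line 6 remove [thdrg] add [scimw] -> 12 lines: xhu pckr tkbm pdm rvkk hjkb scimw zihr shnua otknk ztv ifi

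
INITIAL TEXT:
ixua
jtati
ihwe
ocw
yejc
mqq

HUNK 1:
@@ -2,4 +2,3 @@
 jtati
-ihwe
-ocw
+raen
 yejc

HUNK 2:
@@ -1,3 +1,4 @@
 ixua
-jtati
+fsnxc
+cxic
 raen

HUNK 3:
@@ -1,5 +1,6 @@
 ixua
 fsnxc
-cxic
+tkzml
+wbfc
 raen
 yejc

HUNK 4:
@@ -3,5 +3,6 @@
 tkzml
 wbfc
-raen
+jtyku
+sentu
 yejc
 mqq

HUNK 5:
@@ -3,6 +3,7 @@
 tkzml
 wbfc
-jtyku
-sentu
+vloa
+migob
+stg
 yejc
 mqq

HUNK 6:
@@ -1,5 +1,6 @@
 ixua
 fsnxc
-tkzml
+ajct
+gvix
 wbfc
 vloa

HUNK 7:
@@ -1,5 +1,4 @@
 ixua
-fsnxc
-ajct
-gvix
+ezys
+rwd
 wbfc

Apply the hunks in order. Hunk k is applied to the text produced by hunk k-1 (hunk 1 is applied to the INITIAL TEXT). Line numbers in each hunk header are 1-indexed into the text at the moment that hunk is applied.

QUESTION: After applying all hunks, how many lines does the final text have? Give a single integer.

Answer: 9

Derivation:
Hunk 1: at line 2 remove [ihwe,ocw] add [raen] -> 5 lines: ixua jtati raen yejc mqq
Hunk 2: at line 1 remove [jtati] add [fsnxc,cxic] -> 6 lines: ixua fsnxc cxic raen yejc mqq
Hunk 3: at line 1 remove [cxic] add [tkzml,wbfc] -> 7 lines: ixua fsnxc tkzml wbfc raen yejc mqq
Hunk 4: at line 3 remove [raen] add [jtyku,sentu] -> 8 lines: ixua fsnxc tkzml wbfc jtyku sentu yejc mqq
Hunk 5: at line 3 remove [jtyku,sentu] add [vloa,migob,stg] -> 9 lines: ixua fsnxc tkzml wbfc vloa migob stg yejc mqq
Hunk 6: at line 1 remove [tkzml] add [ajct,gvix] -> 10 lines: ixua fsnxc ajct gvix wbfc vloa migob stg yejc mqq
Hunk 7: at line 1 remove [fsnxc,ajct,gvix] add [ezys,rwd] -> 9 lines: ixua ezys rwd wbfc vloa migob stg yejc mqq
Final line count: 9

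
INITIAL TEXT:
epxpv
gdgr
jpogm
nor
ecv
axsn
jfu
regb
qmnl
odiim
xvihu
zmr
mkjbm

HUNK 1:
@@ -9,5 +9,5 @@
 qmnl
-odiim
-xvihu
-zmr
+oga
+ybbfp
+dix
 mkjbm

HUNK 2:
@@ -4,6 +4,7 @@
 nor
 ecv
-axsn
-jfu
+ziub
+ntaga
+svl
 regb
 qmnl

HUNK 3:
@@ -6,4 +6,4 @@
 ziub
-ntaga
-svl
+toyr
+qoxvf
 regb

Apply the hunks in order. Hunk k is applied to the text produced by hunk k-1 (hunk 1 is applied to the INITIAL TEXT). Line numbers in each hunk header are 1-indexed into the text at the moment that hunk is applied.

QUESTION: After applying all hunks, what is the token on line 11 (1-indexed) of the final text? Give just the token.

Answer: oga

Derivation:
Hunk 1: at line 9 remove [odiim,xvihu,zmr] add [oga,ybbfp,dix] -> 13 lines: epxpv gdgr jpogm nor ecv axsn jfu regb qmnl oga ybbfp dix mkjbm
Hunk 2: at line 4 remove [axsn,jfu] add [ziub,ntaga,svl] -> 14 lines: epxpv gdgr jpogm nor ecv ziub ntaga svl regb qmnl oga ybbfp dix mkjbm
Hunk 3: at line 6 remove [ntaga,svl] add [toyr,qoxvf] -> 14 lines: epxpv gdgr jpogm nor ecv ziub toyr qoxvf regb qmnl oga ybbfp dix mkjbm
Final line 11: oga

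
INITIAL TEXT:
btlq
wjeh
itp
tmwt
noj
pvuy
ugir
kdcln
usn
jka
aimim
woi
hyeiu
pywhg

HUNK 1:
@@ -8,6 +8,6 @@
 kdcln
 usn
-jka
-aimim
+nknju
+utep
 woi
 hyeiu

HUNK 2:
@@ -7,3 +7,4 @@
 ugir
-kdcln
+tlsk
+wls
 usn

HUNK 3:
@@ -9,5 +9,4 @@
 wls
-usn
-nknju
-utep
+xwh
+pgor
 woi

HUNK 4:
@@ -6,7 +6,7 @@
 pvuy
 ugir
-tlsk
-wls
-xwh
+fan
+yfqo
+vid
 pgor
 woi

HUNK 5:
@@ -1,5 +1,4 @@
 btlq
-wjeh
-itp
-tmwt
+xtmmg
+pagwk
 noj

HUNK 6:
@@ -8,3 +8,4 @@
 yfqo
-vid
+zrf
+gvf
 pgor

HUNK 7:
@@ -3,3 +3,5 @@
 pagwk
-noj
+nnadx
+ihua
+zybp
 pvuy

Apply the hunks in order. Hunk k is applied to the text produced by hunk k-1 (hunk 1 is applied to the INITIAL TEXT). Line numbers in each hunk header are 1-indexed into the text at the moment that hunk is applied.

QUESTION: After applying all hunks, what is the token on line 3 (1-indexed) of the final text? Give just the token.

Hunk 1: at line 8 remove [jka,aimim] add [nknju,utep] -> 14 lines: btlq wjeh itp tmwt noj pvuy ugir kdcln usn nknju utep woi hyeiu pywhg
Hunk 2: at line 7 remove [kdcln] add [tlsk,wls] -> 15 lines: btlq wjeh itp tmwt noj pvuy ugir tlsk wls usn nknju utep woi hyeiu pywhg
Hunk 3: at line 9 remove [usn,nknju,utep] add [xwh,pgor] -> 14 lines: btlq wjeh itp tmwt noj pvuy ugir tlsk wls xwh pgor woi hyeiu pywhg
Hunk 4: at line 6 remove [tlsk,wls,xwh] add [fan,yfqo,vid] -> 14 lines: btlq wjeh itp tmwt noj pvuy ugir fan yfqo vid pgor woi hyeiu pywhg
Hunk 5: at line 1 remove [wjeh,itp,tmwt] add [xtmmg,pagwk] -> 13 lines: btlq xtmmg pagwk noj pvuy ugir fan yfqo vid pgor woi hyeiu pywhg
Hunk 6: at line 8 remove [vid] add [zrf,gvf] -> 14 lines: btlq xtmmg pagwk noj pvuy ugir fan yfqo zrf gvf pgor woi hyeiu pywhg
Hunk 7: at line 3 remove [noj] add [nnadx,ihua,zybp] -> 16 lines: btlq xtmmg pagwk nnadx ihua zybp pvuy ugir fan yfqo zrf gvf pgor woi hyeiu pywhg
Final line 3: pagwk

Answer: pagwk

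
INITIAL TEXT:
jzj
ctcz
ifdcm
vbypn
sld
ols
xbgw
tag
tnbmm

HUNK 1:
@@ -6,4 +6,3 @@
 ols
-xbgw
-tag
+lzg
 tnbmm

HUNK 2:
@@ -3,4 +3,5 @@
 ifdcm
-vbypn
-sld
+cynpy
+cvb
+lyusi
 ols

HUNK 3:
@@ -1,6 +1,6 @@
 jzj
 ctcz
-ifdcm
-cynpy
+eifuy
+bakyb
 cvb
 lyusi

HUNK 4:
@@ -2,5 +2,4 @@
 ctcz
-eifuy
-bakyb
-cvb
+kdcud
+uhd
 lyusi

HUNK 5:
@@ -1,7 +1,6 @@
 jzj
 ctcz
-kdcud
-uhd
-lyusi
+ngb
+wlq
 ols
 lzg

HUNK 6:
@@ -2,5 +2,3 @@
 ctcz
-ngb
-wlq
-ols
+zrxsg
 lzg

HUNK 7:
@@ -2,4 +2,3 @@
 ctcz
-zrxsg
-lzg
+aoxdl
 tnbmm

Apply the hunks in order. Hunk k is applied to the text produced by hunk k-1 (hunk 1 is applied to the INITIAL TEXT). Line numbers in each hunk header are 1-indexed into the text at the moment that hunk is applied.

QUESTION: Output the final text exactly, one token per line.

Hunk 1: at line 6 remove [xbgw,tag] add [lzg] -> 8 lines: jzj ctcz ifdcm vbypn sld ols lzg tnbmm
Hunk 2: at line 3 remove [vbypn,sld] add [cynpy,cvb,lyusi] -> 9 lines: jzj ctcz ifdcm cynpy cvb lyusi ols lzg tnbmm
Hunk 3: at line 1 remove [ifdcm,cynpy] add [eifuy,bakyb] -> 9 lines: jzj ctcz eifuy bakyb cvb lyusi ols lzg tnbmm
Hunk 4: at line 2 remove [eifuy,bakyb,cvb] add [kdcud,uhd] -> 8 lines: jzj ctcz kdcud uhd lyusi ols lzg tnbmm
Hunk 5: at line 1 remove [kdcud,uhd,lyusi] add [ngb,wlq] -> 7 lines: jzj ctcz ngb wlq ols lzg tnbmm
Hunk 6: at line 2 remove [ngb,wlq,ols] add [zrxsg] -> 5 lines: jzj ctcz zrxsg lzg tnbmm
Hunk 7: at line 2 remove [zrxsg,lzg] add [aoxdl] -> 4 lines: jzj ctcz aoxdl tnbmm

Answer: jzj
ctcz
aoxdl
tnbmm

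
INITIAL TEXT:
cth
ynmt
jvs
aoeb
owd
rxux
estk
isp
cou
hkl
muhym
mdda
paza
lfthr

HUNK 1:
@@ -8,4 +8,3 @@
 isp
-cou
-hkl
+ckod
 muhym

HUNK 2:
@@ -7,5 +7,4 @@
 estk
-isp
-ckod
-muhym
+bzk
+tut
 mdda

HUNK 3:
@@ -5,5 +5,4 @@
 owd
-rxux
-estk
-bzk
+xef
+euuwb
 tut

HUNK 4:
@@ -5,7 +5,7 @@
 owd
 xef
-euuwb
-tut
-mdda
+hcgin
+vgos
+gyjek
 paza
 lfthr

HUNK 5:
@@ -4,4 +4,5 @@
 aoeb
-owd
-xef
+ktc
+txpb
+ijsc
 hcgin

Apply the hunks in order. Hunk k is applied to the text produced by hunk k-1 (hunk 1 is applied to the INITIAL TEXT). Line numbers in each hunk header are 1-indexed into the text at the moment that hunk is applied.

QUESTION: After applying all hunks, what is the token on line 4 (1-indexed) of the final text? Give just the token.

Hunk 1: at line 8 remove [cou,hkl] add [ckod] -> 13 lines: cth ynmt jvs aoeb owd rxux estk isp ckod muhym mdda paza lfthr
Hunk 2: at line 7 remove [isp,ckod,muhym] add [bzk,tut] -> 12 lines: cth ynmt jvs aoeb owd rxux estk bzk tut mdda paza lfthr
Hunk 3: at line 5 remove [rxux,estk,bzk] add [xef,euuwb] -> 11 lines: cth ynmt jvs aoeb owd xef euuwb tut mdda paza lfthr
Hunk 4: at line 5 remove [euuwb,tut,mdda] add [hcgin,vgos,gyjek] -> 11 lines: cth ynmt jvs aoeb owd xef hcgin vgos gyjek paza lfthr
Hunk 5: at line 4 remove [owd,xef] add [ktc,txpb,ijsc] -> 12 lines: cth ynmt jvs aoeb ktc txpb ijsc hcgin vgos gyjek paza lfthr
Final line 4: aoeb

Answer: aoeb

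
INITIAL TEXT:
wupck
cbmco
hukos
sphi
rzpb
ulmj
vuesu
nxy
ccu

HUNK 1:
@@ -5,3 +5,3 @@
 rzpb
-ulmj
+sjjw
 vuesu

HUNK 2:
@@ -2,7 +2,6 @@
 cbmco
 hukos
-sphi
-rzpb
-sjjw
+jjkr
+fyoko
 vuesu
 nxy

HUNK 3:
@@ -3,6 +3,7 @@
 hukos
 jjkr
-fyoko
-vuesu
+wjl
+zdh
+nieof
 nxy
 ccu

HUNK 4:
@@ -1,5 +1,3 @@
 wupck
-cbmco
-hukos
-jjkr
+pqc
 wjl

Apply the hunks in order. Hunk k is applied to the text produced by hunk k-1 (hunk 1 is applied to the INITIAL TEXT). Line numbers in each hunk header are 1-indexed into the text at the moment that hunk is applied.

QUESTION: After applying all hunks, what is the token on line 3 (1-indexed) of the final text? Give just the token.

Answer: wjl

Derivation:
Hunk 1: at line 5 remove [ulmj] add [sjjw] -> 9 lines: wupck cbmco hukos sphi rzpb sjjw vuesu nxy ccu
Hunk 2: at line 2 remove [sphi,rzpb,sjjw] add [jjkr,fyoko] -> 8 lines: wupck cbmco hukos jjkr fyoko vuesu nxy ccu
Hunk 3: at line 3 remove [fyoko,vuesu] add [wjl,zdh,nieof] -> 9 lines: wupck cbmco hukos jjkr wjl zdh nieof nxy ccu
Hunk 4: at line 1 remove [cbmco,hukos,jjkr] add [pqc] -> 7 lines: wupck pqc wjl zdh nieof nxy ccu
Final line 3: wjl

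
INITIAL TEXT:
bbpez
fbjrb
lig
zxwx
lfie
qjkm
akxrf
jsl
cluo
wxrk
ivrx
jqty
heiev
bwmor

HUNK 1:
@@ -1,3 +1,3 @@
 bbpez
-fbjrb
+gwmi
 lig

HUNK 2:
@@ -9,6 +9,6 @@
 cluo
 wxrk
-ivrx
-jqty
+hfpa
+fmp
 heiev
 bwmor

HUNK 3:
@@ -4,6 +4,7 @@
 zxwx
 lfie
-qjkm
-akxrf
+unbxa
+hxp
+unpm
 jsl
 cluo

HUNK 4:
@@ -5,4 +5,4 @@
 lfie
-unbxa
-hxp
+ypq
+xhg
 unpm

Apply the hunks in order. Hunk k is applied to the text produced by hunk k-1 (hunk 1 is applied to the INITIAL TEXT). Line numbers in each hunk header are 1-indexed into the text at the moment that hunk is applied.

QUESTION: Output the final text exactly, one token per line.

Hunk 1: at line 1 remove [fbjrb] add [gwmi] -> 14 lines: bbpez gwmi lig zxwx lfie qjkm akxrf jsl cluo wxrk ivrx jqty heiev bwmor
Hunk 2: at line 9 remove [ivrx,jqty] add [hfpa,fmp] -> 14 lines: bbpez gwmi lig zxwx lfie qjkm akxrf jsl cluo wxrk hfpa fmp heiev bwmor
Hunk 3: at line 4 remove [qjkm,akxrf] add [unbxa,hxp,unpm] -> 15 lines: bbpez gwmi lig zxwx lfie unbxa hxp unpm jsl cluo wxrk hfpa fmp heiev bwmor
Hunk 4: at line 5 remove [unbxa,hxp] add [ypq,xhg] -> 15 lines: bbpez gwmi lig zxwx lfie ypq xhg unpm jsl cluo wxrk hfpa fmp heiev bwmor

Answer: bbpez
gwmi
lig
zxwx
lfie
ypq
xhg
unpm
jsl
cluo
wxrk
hfpa
fmp
heiev
bwmor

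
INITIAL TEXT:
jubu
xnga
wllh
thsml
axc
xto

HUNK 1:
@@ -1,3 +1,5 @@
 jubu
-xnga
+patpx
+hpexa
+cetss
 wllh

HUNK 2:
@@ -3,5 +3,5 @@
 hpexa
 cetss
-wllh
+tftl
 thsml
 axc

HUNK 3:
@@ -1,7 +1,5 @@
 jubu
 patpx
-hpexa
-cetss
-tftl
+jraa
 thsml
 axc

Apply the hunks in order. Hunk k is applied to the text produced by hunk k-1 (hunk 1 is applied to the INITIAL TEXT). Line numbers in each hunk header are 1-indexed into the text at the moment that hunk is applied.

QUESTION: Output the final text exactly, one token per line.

Hunk 1: at line 1 remove [xnga] add [patpx,hpexa,cetss] -> 8 lines: jubu patpx hpexa cetss wllh thsml axc xto
Hunk 2: at line 3 remove [wllh] add [tftl] -> 8 lines: jubu patpx hpexa cetss tftl thsml axc xto
Hunk 3: at line 1 remove [hpexa,cetss,tftl] add [jraa] -> 6 lines: jubu patpx jraa thsml axc xto

Answer: jubu
patpx
jraa
thsml
axc
xto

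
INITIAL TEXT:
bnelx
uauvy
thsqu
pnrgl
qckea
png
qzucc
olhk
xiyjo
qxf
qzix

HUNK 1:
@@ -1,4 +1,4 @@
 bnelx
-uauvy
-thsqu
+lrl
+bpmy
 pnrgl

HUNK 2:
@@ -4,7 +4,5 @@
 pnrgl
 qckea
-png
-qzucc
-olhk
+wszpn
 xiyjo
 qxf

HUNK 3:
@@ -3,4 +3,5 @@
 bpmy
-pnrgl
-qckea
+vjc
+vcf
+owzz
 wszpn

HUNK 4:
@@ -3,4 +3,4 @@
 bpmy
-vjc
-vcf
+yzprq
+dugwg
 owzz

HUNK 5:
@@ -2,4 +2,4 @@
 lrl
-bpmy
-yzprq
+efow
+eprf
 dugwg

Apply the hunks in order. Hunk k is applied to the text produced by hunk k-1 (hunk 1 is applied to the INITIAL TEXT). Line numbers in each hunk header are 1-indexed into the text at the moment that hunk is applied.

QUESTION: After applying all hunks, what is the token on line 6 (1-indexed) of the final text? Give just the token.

Hunk 1: at line 1 remove [uauvy,thsqu] add [lrl,bpmy] -> 11 lines: bnelx lrl bpmy pnrgl qckea png qzucc olhk xiyjo qxf qzix
Hunk 2: at line 4 remove [png,qzucc,olhk] add [wszpn] -> 9 lines: bnelx lrl bpmy pnrgl qckea wszpn xiyjo qxf qzix
Hunk 3: at line 3 remove [pnrgl,qckea] add [vjc,vcf,owzz] -> 10 lines: bnelx lrl bpmy vjc vcf owzz wszpn xiyjo qxf qzix
Hunk 4: at line 3 remove [vjc,vcf] add [yzprq,dugwg] -> 10 lines: bnelx lrl bpmy yzprq dugwg owzz wszpn xiyjo qxf qzix
Hunk 5: at line 2 remove [bpmy,yzprq] add [efow,eprf] -> 10 lines: bnelx lrl efow eprf dugwg owzz wszpn xiyjo qxf qzix
Final line 6: owzz

Answer: owzz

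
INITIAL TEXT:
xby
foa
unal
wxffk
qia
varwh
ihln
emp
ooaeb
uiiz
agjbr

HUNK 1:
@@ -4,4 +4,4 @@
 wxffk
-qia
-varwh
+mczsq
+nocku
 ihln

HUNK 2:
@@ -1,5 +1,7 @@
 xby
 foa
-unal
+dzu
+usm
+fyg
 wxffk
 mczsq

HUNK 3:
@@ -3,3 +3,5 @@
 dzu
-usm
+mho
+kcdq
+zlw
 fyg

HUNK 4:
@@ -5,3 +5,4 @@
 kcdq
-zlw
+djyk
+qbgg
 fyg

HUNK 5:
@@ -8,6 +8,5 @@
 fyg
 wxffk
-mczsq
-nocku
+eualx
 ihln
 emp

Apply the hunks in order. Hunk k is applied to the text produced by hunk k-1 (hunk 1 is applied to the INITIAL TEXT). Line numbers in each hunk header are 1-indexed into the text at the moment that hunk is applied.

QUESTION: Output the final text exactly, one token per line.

Hunk 1: at line 4 remove [qia,varwh] add [mczsq,nocku] -> 11 lines: xby foa unal wxffk mczsq nocku ihln emp ooaeb uiiz agjbr
Hunk 2: at line 1 remove [unal] add [dzu,usm,fyg] -> 13 lines: xby foa dzu usm fyg wxffk mczsq nocku ihln emp ooaeb uiiz agjbr
Hunk 3: at line 3 remove [usm] add [mho,kcdq,zlw] -> 15 lines: xby foa dzu mho kcdq zlw fyg wxffk mczsq nocku ihln emp ooaeb uiiz agjbr
Hunk 4: at line 5 remove [zlw] add [djyk,qbgg] -> 16 lines: xby foa dzu mho kcdq djyk qbgg fyg wxffk mczsq nocku ihln emp ooaeb uiiz agjbr
Hunk 5: at line 8 remove [mczsq,nocku] add [eualx] -> 15 lines: xby foa dzu mho kcdq djyk qbgg fyg wxffk eualx ihln emp ooaeb uiiz agjbr

Answer: xby
foa
dzu
mho
kcdq
djyk
qbgg
fyg
wxffk
eualx
ihln
emp
ooaeb
uiiz
agjbr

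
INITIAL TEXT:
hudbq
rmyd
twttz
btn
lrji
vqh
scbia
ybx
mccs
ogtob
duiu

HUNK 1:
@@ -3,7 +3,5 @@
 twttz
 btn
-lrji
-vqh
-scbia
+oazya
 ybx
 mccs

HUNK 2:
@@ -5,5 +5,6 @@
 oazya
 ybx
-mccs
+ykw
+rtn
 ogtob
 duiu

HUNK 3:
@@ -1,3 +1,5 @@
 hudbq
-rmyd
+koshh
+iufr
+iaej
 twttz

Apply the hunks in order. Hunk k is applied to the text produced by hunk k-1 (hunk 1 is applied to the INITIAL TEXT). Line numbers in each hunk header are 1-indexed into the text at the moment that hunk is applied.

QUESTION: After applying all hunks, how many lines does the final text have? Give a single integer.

Answer: 12

Derivation:
Hunk 1: at line 3 remove [lrji,vqh,scbia] add [oazya] -> 9 lines: hudbq rmyd twttz btn oazya ybx mccs ogtob duiu
Hunk 2: at line 5 remove [mccs] add [ykw,rtn] -> 10 lines: hudbq rmyd twttz btn oazya ybx ykw rtn ogtob duiu
Hunk 3: at line 1 remove [rmyd] add [koshh,iufr,iaej] -> 12 lines: hudbq koshh iufr iaej twttz btn oazya ybx ykw rtn ogtob duiu
Final line count: 12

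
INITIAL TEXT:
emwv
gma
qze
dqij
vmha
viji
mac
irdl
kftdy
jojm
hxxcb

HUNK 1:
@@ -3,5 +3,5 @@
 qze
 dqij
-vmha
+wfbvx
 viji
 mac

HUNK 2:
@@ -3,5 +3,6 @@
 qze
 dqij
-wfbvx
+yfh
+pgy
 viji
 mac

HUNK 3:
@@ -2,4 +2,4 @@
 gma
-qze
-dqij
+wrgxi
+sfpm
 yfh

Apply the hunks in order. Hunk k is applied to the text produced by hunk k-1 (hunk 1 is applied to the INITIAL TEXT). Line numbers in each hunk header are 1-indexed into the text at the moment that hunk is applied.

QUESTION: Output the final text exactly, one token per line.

Answer: emwv
gma
wrgxi
sfpm
yfh
pgy
viji
mac
irdl
kftdy
jojm
hxxcb

Derivation:
Hunk 1: at line 3 remove [vmha] add [wfbvx] -> 11 lines: emwv gma qze dqij wfbvx viji mac irdl kftdy jojm hxxcb
Hunk 2: at line 3 remove [wfbvx] add [yfh,pgy] -> 12 lines: emwv gma qze dqij yfh pgy viji mac irdl kftdy jojm hxxcb
Hunk 3: at line 2 remove [qze,dqij] add [wrgxi,sfpm] -> 12 lines: emwv gma wrgxi sfpm yfh pgy viji mac irdl kftdy jojm hxxcb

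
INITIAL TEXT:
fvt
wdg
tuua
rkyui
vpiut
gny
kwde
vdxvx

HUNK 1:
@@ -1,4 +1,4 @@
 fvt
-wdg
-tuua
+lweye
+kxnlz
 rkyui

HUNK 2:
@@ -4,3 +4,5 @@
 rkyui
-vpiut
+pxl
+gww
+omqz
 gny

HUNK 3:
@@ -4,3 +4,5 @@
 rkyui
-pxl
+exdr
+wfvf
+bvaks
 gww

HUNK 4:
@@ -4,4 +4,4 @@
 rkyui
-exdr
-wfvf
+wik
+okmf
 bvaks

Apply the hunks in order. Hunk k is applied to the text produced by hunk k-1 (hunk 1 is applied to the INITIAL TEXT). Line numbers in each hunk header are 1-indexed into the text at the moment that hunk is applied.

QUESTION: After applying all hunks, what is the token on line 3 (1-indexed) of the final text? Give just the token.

Hunk 1: at line 1 remove [wdg,tuua] add [lweye,kxnlz] -> 8 lines: fvt lweye kxnlz rkyui vpiut gny kwde vdxvx
Hunk 2: at line 4 remove [vpiut] add [pxl,gww,omqz] -> 10 lines: fvt lweye kxnlz rkyui pxl gww omqz gny kwde vdxvx
Hunk 3: at line 4 remove [pxl] add [exdr,wfvf,bvaks] -> 12 lines: fvt lweye kxnlz rkyui exdr wfvf bvaks gww omqz gny kwde vdxvx
Hunk 4: at line 4 remove [exdr,wfvf] add [wik,okmf] -> 12 lines: fvt lweye kxnlz rkyui wik okmf bvaks gww omqz gny kwde vdxvx
Final line 3: kxnlz

Answer: kxnlz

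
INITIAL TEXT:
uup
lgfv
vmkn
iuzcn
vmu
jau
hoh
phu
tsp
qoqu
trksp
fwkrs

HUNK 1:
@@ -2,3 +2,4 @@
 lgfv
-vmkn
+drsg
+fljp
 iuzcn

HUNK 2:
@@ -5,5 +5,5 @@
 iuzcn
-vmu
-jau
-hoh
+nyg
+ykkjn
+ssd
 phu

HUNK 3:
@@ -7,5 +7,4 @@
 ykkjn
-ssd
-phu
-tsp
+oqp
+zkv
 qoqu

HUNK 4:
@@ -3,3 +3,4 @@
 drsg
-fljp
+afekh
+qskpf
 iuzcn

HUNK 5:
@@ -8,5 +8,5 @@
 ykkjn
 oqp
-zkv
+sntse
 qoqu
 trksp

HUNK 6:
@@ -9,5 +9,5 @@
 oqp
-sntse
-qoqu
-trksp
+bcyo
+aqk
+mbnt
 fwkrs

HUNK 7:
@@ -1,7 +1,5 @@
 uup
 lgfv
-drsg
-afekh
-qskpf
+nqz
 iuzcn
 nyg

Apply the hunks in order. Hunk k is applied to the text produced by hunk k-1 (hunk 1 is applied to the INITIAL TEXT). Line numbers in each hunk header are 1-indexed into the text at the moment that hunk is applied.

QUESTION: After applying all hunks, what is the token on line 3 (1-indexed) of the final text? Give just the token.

Hunk 1: at line 2 remove [vmkn] add [drsg,fljp] -> 13 lines: uup lgfv drsg fljp iuzcn vmu jau hoh phu tsp qoqu trksp fwkrs
Hunk 2: at line 5 remove [vmu,jau,hoh] add [nyg,ykkjn,ssd] -> 13 lines: uup lgfv drsg fljp iuzcn nyg ykkjn ssd phu tsp qoqu trksp fwkrs
Hunk 3: at line 7 remove [ssd,phu,tsp] add [oqp,zkv] -> 12 lines: uup lgfv drsg fljp iuzcn nyg ykkjn oqp zkv qoqu trksp fwkrs
Hunk 4: at line 3 remove [fljp] add [afekh,qskpf] -> 13 lines: uup lgfv drsg afekh qskpf iuzcn nyg ykkjn oqp zkv qoqu trksp fwkrs
Hunk 5: at line 8 remove [zkv] add [sntse] -> 13 lines: uup lgfv drsg afekh qskpf iuzcn nyg ykkjn oqp sntse qoqu trksp fwkrs
Hunk 6: at line 9 remove [sntse,qoqu,trksp] add [bcyo,aqk,mbnt] -> 13 lines: uup lgfv drsg afekh qskpf iuzcn nyg ykkjn oqp bcyo aqk mbnt fwkrs
Hunk 7: at line 1 remove [drsg,afekh,qskpf] add [nqz] -> 11 lines: uup lgfv nqz iuzcn nyg ykkjn oqp bcyo aqk mbnt fwkrs
Final line 3: nqz

Answer: nqz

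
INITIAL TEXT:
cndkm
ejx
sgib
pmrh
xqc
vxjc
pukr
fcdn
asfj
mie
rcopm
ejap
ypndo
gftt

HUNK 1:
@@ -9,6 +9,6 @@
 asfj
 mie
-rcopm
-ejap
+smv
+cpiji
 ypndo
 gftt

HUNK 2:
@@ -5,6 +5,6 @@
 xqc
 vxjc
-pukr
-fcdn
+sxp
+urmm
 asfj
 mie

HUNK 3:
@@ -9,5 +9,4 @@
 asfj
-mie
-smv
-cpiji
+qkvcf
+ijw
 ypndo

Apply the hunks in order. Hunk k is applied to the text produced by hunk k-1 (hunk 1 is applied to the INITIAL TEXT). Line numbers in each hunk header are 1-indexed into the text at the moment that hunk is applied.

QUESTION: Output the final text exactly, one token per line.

Hunk 1: at line 9 remove [rcopm,ejap] add [smv,cpiji] -> 14 lines: cndkm ejx sgib pmrh xqc vxjc pukr fcdn asfj mie smv cpiji ypndo gftt
Hunk 2: at line 5 remove [pukr,fcdn] add [sxp,urmm] -> 14 lines: cndkm ejx sgib pmrh xqc vxjc sxp urmm asfj mie smv cpiji ypndo gftt
Hunk 3: at line 9 remove [mie,smv,cpiji] add [qkvcf,ijw] -> 13 lines: cndkm ejx sgib pmrh xqc vxjc sxp urmm asfj qkvcf ijw ypndo gftt

Answer: cndkm
ejx
sgib
pmrh
xqc
vxjc
sxp
urmm
asfj
qkvcf
ijw
ypndo
gftt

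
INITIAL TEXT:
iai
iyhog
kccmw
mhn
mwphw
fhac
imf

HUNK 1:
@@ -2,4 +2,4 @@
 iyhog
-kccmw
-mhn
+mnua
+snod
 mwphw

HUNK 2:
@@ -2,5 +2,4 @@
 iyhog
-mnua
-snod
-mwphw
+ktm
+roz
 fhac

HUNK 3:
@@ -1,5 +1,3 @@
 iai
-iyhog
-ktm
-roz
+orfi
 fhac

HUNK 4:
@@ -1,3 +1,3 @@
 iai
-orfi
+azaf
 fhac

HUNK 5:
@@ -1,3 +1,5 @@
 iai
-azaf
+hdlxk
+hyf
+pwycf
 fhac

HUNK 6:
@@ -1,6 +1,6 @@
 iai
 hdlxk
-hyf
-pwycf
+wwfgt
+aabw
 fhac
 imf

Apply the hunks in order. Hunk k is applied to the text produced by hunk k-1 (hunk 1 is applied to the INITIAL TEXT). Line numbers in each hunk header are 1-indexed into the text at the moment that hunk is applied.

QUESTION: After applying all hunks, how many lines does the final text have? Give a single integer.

Hunk 1: at line 2 remove [kccmw,mhn] add [mnua,snod] -> 7 lines: iai iyhog mnua snod mwphw fhac imf
Hunk 2: at line 2 remove [mnua,snod,mwphw] add [ktm,roz] -> 6 lines: iai iyhog ktm roz fhac imf
Hunk 3: at line 1 remove [iyhog,ktm,roz] add [orfi] -> 4 lines: iai orfi fhac imf
Hunk 4: at line 1 remove [orfi] add [azaf] -> 4 lines: iai azaf fhac imf
Hunk 5: at line 1 remove [azaf] add [hdlxk,hyf,pwycf] -> 6 lines: iai hdlxk hyf pwycf fhac imf
Hunk 6: at line 1 remove [hyf,pwycf] add [wwfgt,aabw] -> 6 lines: iai hdlxk wwfgt aabw fhac imf
Final line count: 6

Answer: 6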